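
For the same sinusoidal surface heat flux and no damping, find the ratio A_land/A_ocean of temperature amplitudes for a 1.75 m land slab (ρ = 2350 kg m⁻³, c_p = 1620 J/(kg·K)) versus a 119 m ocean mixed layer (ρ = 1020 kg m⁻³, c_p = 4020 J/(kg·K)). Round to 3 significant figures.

73.2

C_ocean = 1020 × 4020 × 119 = 4.88×10^8 J/(m²·K).
C_land = 2350 × 1620 × 1.75 = 6.66×10^6 J/(m²·K).
Undamped amplitude ∝ 1/C, so A_land/A_ocean = C_ocean/C_land = 73.2.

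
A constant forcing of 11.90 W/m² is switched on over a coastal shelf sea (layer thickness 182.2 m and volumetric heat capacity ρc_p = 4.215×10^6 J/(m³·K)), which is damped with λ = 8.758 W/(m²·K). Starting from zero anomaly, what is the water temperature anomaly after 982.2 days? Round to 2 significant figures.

0.84 K

Areal heat capacity C = ρc_p × D = 4.215×10^6 × 182.2 = 7.68×10^8 J/(m²·K).
τ = C / λ = 7.68×10^8 / 8.758 = 8.77×10^7 s.
Equilibrium anomaly ΔT_eq = F / λ = 11.90 / 8.758 = 1.36 K.
t = 982.2 days = 8.49×10^7 s, so t/τ = 0.968.
ΔT(t) = ΔT_eq (1 − e^(−t/τ)) = 1.36 × (1 − e^−0.968) = 0.843 K.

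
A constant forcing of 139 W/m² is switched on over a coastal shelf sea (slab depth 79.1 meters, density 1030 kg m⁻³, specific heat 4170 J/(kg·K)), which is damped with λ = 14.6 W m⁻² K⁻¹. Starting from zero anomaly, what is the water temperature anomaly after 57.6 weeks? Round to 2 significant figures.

Areal heat capacity C = ρ c_p D = 1030 × 4170 × 79.1 = 3.40×10^8 J/(m²·K).
τ = C / λ = 3.40×10^8 / 14.6 = 2.33×10^7 s.
Equilibrium anomaly ΔT_eq = F / λ = 139 / 14.6 = 9.52 K.
t = 57.6 weeks = 3.48×10^7 s, so t/τ = 1.50.
ΔT(t) = ΔT_eq (1 − e^(−t/τ)) = 9.52 × (1 − e^−1.50) = 7.39 K.

7.4 K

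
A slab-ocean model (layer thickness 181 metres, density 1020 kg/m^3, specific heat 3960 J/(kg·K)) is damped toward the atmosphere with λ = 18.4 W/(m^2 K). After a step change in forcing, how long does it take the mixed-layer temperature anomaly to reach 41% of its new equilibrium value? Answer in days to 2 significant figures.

240 days

Areal heat capacity C = ρ c_p D = 1020 × 3960 × 181 = 7.31×10^8 J/(m²·K).
τ = C / λ = 7.31×10^8 / 18.4 = 3.97×10^7 s.
Fraction reached: 1 − e^(−t/τ) = 0.41 ⇒ t = −τ ln(1 − 0.41) = τ × 0.528.
t = 2.10×10^7 s = 243 days.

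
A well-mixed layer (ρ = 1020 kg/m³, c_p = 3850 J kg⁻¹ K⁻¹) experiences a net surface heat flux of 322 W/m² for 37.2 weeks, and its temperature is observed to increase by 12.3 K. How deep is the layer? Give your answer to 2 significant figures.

150 m

Heat input Q = F Δt = 322 × 2.25×10^7 s = 7.24×10^9 J/m².
Required areal heat capacity C = Q / ΔT = 5.89×10^8 J/(m²·K).
Depth D = C / (ρ c_p) = 5.89×10^8 / (1020 × 3850) = 150 m.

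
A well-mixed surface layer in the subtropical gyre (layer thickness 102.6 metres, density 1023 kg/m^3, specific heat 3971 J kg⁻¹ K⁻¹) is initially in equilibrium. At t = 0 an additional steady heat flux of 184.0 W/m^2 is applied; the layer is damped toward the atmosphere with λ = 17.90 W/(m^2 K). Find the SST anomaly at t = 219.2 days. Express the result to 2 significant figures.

5.7 K

Areal heat capacity C = ρ c_p D = 1023 × 3971 × 102.6 = 4.17×10^8 J m⁻² K⁻¹.
τ = C / λ = 4.17×10^8 / 17.90 = 2.33×10^7 s.
Equilibrium anomaly ΔT_eq = F / λ = 184.0 / 17.90 = 10.3 K.
t = 219.2 days = 1.89×10^7 s, so t/τ = 0.813.
ΔT(t) = ΔT_eq (1 − e^(−t/τ)) = 10.3 × (1 − e^−0.813) = 5.72 K.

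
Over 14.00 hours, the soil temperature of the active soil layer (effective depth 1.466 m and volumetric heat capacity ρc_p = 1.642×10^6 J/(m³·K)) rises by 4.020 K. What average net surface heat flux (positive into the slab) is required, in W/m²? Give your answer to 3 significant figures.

Areal heat capacity C = ρc_p × D = 1.642×10^6 × 1.466 = 2.41×10^6 J/(m²·K).
Required heat per unit area: Q = C ΔT = 2.41×10^6 × 4.020 = 9.68×10^6 J/m².
Flux F = Q / Δt = 9.68×10^6 / 50400 s = 192 W/m².

192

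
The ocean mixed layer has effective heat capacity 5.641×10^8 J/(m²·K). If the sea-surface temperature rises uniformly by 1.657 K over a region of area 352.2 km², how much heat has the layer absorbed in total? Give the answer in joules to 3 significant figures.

3.29×10^17 J

Areal heat capacity C = 5.641×10^8 J/(m²·K) (given).
Heat per unit area: q = C ΔT = 5.64×10^8 × 1.657 = 9.35×10^8 J/m².
Total heat: Q = q × A = 9.35×10^8 × (352.2 × 10⁶ m²) = 3.29×10^17 J.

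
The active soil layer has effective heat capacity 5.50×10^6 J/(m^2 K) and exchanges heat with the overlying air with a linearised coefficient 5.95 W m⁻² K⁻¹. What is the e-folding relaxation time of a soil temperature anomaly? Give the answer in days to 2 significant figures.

11 days

Areal heat capacity C = 5.50×10^6 J/(m^2 K) (given).
Relaxation time τ = C / λ = 5.50×10^6 / 5.95 = 9.24×10^5 s.
In days: 9.24×10^5 s / (86400 s/day) = 10.7 days.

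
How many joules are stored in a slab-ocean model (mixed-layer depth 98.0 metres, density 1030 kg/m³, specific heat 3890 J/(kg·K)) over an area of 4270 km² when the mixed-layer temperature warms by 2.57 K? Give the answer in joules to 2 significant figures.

Areal heat capacity C = ρ c_p D = 1030 × 3890 × 98.0 = 3.93×10^8 J/(m²·K).
Heat per unit area: q = C ΔT = 3.93×10^8 × 2.57 = 1.01×10^9 J/m².
Total heat: Q = q × A = 1.01×10^9 × (4270 × 10⁶ m²) = 4.31×10^18 J.

4.3×10^18 J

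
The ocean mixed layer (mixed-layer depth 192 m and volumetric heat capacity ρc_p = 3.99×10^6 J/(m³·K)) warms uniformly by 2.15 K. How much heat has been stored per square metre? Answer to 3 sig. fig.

Areal heat capacity C = ρc_p × D = 3.99×10^6 × 192 = 7.66×10^8 J m⁻² K⁻¹.
ΔQ = C ΔT = 7.66×10^8 × 2.15 = 1.65×10^9 J/m².

1.65×10^9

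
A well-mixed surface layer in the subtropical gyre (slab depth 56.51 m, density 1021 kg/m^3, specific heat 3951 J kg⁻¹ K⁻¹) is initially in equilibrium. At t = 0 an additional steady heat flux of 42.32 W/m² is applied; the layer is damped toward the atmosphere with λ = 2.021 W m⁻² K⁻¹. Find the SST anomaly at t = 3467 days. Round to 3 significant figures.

19.5 K

Areal heat capacity C = ρ c_p D = 1021 × 3951 × 56.51 = 2.28×10^8 J/(m²·K).
τ = C / λ = 2.28×10^8 / 2.021 = 1.13×10^8 s.
Equilibrium anomaly ΔT_eq = F / λ = 42.32 / 2.021 = 20.9 K.
t = 3467 days = 3.00×10^8 s, so t/τ = 2.66.
ΔT(t) = ΔT_eq (1 − e^(−t/τ)) = 20.9 × (1 − e^−2.66) = 19.5 K.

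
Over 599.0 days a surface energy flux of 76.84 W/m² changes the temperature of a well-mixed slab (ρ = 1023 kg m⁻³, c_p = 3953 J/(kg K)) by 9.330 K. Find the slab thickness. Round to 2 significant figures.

Heat input Q = F Δt = 76.84 × 5.18×10^7 s = 3.98×10^9 J/m².
Required areal heat capacity C = Q / ΔT = 4.26×10^8 J/(m²·K).
Depth D = C / (ρ c_p) = 4.26×10^8 / (1023 × 3953) = 105 m.

110 m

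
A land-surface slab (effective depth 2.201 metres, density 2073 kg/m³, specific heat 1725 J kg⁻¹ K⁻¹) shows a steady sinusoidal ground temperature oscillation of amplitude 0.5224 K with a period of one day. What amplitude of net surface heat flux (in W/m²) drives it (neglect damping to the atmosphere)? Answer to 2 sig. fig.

300

Areal heat capacity C = ρ c_p D = 2073 × 1725 × 2.201 = 7.87×10^6 J/(m^2 K).
ω = 2π / 86400 s = 7.27×10^-5 s⁻¹.
Cω = 7.87×10^6 × 7.27×10^-5 = 572 W/(m²·K).
F₀ = A × Cω = 0.5224 × 572 = 299 W/m².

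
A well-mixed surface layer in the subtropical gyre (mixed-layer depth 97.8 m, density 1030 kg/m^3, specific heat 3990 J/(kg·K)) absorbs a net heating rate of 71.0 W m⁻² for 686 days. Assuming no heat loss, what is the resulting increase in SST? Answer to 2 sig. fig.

10 K

Areal heat capacity C = ρ c_p D = 1030 × 3990 × 97.8 = 4.02×10^8 J/(m^2 K).
Net heat input Q = F Δt = 71.0 × (686 days × 86400 s/day) = 4.21×10^9 J/m².
ΔT = Q / C = 4.21×10^9 / 4.02×10^8 = 10.5 K.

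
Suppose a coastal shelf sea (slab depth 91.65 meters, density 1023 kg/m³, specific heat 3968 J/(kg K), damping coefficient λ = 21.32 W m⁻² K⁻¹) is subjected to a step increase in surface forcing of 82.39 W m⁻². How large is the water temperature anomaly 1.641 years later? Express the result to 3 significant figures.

Areal heat capacity C = ρ c_p D = 1023 × 3968 × 91.65 = 3.72×10^8 J m⁻² K⁻¹.
τ = C / λ = 3.72×10^8 / 21.32 = 1.74×10^7 s.
Equilibrium anomaly ΔT_eq = F / λ = 82.39 / 21.32 = 3.86 K.
t = 1.641 years = 5.18×10^7 s, so t/τ = 2.97.
ΔT(t) = ΔT_eq (1 − e^(−t/τ)) = 3.86 × (1 − e^−2.97) = 3.67 K.

3.67 K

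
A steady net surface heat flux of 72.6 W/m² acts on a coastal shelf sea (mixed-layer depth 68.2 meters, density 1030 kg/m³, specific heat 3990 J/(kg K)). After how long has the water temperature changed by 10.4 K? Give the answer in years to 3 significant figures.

1.27 years

Areal heat capacity C = ρ c_p D = 1030 × 3990 × 68.2 = 2.80×10^8 J/(m^2 K).
Time required: Δt = C ΔT / F = 2.80×10^8 × 10.4 / 72.6 = 4.02×10^7 s.
In years: 4.02×10^7 s / (3.156×10^7 s/year) = 1.27 years.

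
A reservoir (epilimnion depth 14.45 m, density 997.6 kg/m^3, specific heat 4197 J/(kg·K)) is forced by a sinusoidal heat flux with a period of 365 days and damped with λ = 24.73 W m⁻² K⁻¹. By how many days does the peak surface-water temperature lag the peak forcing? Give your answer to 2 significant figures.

26 days

Areal heat capacity C = ρ c_p D = 997.6 × 4197 × 14.45 = 6.05×10^7 J m⁻² K⁻¹.
ω = 2π / 3.15×10^7 s = 1.99×10^-7 s⁻¹.
Phase lag φ = arctan(Cω/λ) = arctan(12.1/24.73) = 0.454 rad.
Time lag = φ / ω = 0.454 / 1.99×10^-7 = 2.28×10^6 s = 26.3 days.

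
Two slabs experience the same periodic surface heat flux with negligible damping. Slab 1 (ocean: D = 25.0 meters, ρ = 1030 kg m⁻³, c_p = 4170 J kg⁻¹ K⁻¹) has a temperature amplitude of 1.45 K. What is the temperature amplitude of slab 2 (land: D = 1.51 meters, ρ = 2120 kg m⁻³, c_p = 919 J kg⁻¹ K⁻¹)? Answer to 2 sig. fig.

53 K

C_ocean = 1.07×10^8 J/(m²·K); C_land = 2.94×10^6 J/(m²·K).
A ∝ 1/C ⇒ A_land = A_ocean × C_ocean/C_land = 1.45 × 36.5 = 52.9 K.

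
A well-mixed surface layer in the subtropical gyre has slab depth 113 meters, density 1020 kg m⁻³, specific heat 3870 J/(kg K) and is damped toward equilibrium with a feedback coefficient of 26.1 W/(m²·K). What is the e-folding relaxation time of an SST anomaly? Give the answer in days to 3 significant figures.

Areal heat capacity C = ρ c_p D = 1020 × 3870 × 113 = 4.46×10^8 J m⁻² K⁻¹.
Relaxation time τ = C / λ = 4.46×10^8 / 26.1 = 1.71×10^7 s.
In days: 1.71×10^7 s / (86400 s/day) = 198 days.

198 days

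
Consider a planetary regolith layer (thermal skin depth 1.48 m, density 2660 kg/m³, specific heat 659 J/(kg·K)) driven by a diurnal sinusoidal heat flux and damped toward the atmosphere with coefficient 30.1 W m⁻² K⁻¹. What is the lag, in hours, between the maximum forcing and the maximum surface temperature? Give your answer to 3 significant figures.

5.40 hours

Areal heat capacity C = ρ c_p D = 2660 × 659 × 1.48 = 2.59×10^6 J/(m²·K).
ω = 2π / 86400 s = 7.27×10^-5 s⁻¹.
Phase lag φ = arctan(Cω/λ) = arctan(189/30.1) = 1.41 rad.
Time lag = φ / ω = 1.41 / 7.27×10^-5 = 19400 s = 5.40 hours.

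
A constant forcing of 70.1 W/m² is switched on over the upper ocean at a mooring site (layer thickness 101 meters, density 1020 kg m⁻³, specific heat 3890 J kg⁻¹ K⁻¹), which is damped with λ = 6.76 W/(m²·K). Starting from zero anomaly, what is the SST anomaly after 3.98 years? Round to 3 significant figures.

Areal heat capacity C = ρ c_p D = 1020 × 3890 × 101 = 4.01×10^8 J/(m²·K).
τ = C / λ = 4.01×10^8 / 6.76 = 5.93×10^7 s.
Equilibrium anomaly ΔT_eq = F / λ = 70.1 / 6.76 = 10.4 K.
t = 3.98 years = 1.26×10^8 s, so t/τ = 2.12.
ΔT(t) = ΔT_eq (1 − e^(−t/τ)) = 10.4 × (1 − e^−2.12) = 9.12 K.

9.12 K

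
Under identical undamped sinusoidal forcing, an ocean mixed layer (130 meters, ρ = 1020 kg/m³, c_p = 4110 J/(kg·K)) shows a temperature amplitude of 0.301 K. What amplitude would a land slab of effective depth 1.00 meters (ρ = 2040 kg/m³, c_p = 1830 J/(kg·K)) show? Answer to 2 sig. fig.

44 K

C_ocean = 5.45×10^8 J/(m²·K); C_land = 3.73×10^6 J/(m²·K).
A ∝ 1/C ⇒ A_land = A_ocean × C_ocean/C_land = 0.301 × 146 = 43.9 K.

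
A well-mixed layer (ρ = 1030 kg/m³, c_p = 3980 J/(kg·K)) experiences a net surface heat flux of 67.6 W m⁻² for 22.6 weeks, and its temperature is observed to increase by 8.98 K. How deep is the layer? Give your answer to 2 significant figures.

25 m

Heat input Q = F Δt = 67.6 × 1.37×10^7 s = 9.24×10^8 J/m².
Required areal heat capacity C = Q / ΔT = 1.03×10^8 J/(m²·K).
Depth D = C / (ρ c_p) = 1.03×10^8 / (1030 × 3980) = 25.1 m.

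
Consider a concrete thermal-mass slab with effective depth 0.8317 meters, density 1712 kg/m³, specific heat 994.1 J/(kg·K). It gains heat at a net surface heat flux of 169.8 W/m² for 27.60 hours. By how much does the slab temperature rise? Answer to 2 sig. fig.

12 K

Areal heat capacity C = ρ c_p D = 1712 × 994.1 × 0.8317 = 1.42×10^6 J m⁻² K⁻¹.
Net heat input Q = F Δt = 169.8 × (27.60 hours × 3600 s/hour) = 1.69×10^7 J/m².
ΔT = Q / C = 1.69×10^7 / 1.42×10^6 = 11.9 K.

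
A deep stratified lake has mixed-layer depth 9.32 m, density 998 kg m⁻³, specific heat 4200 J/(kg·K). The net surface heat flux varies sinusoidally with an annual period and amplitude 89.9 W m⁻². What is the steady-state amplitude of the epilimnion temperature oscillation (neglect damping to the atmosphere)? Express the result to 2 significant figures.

12 K

Areal heat capacity C = ρ c_p D = 998 × 4200 × 9.32 = 3.91×10^7 J m⁻² K⁻¹.
Angular frequency ω = 2π / T = 2π / 3.15×10^7 s = 1.99×10^-7 s⁻¹.
Cω = 3.91×10^7 × 1.99×10^-7 = 7.78 W/(m²·K).
Amplitude A = F₀ / (Cω) = 89.9 / 7.78 = 11.6 K.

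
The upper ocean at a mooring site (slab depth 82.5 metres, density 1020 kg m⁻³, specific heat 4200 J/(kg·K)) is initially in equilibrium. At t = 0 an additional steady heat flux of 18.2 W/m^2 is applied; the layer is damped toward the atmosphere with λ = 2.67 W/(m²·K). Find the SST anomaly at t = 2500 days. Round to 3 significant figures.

5.48 K

Areal heat capacity C = ρ c_p D = 1020 × 4200 × 82.5 = 3.53×10^8 J/(m^2 K).
τ = C / λ = 3.53×10^8 / 2.67 = 1.32×10^8 s.
Equilibrium anomaly ΔT_eq = F / λ = 18.2 / 2.67 = 6.82 K.
t = 2500 days = 2.16×10^8 s, so t/τ = 1.63.
ΔT(t) = ΔT_eq (1 − e^(−t/τ)) = 6.82 × (1 − e^−1.63) = 5.48 K.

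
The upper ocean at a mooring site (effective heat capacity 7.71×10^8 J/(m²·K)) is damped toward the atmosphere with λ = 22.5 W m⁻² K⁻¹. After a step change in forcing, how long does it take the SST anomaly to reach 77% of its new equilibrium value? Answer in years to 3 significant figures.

Areal heat capacity C = 7.71×10^8 J/(m²·K) (given).
τ = C / λ = 7.71×10^8 / 22.5 = 3.43×10^7 s.
Fraction reached: 1 − e^(−t/τ) = 0.77 ⇒ t = −τ ln(1 − 0.77) = τ × 1.47.
t = 5.04×10^7 s = 1.60 years.

1.60 years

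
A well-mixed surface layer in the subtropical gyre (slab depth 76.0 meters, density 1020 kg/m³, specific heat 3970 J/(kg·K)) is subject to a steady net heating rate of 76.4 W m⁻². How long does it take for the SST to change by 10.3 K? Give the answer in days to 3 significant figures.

480 days

Areal heat capacity C = ρ c_p D = 1020 × 3970 × 76.0 = 3.08×10^8 J/(m^2 K).
Time required: Δt = C ΔT / F = 3.08×10^8 × 10.3 / 76.4 = 4.15×10^7 s.
In days: 4.15×10^7 s / (86400 s/day) = 480 days.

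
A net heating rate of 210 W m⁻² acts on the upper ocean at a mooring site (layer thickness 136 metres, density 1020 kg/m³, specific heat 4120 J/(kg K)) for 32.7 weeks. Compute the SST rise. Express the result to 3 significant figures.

7.27 K

Areal heat capacity C = ρ c_p D = 1020 × 4120 × 136 = 5.72×10^8 J m⁻² K⁻¹.
Net heat input Q = F Δt = 210 × (32.7 weeks × 6.048×10^5 s/week) = 4.15×10^9 J/m².
ΔT = Q / C = 4.15×10^9 / 5.72×10^8 = 7.27 K.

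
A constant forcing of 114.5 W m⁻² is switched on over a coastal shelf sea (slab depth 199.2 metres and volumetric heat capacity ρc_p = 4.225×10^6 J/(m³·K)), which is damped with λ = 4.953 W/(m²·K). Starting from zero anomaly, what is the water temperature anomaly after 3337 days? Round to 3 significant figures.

18.9 K

Areal heat capacity C = ρc_p × D = 4.225×10^6 × 199.2 = 8.42×10^8 J m⁻² K⁻¹.
τ = C / λ = 8.42×10^8 / 4.953 = 1.70×10^8 s.
Equilibrium anomaly ΔT_eq = F / λ = 114.5 / 4.953 = 23.1 K.
t = 3337 days = 2.88×10^8 s, so t/τ = 1.70.
ΔT(t) = ΔT_eq (1 − e^(−t/τ)) = 23.1 × (1 − e^−1.70) = 18.9 K.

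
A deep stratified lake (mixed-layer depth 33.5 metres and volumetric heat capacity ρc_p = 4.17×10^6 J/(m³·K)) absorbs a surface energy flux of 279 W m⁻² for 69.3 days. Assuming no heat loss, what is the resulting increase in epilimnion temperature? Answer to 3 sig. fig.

12.0 K

Areal heat capacity C = ρc_p × D = 4.17×10^6 × 33.5 = 1.40×10^8 J/(m²·K).
Net heat input Q = F Δt = 279 × (69.3 days × 86400 s/day) = 1.67×10^9 J/m².
ΔT = Q / C = 1.67×10^9 / 1.40×10^8 = 12.0 K.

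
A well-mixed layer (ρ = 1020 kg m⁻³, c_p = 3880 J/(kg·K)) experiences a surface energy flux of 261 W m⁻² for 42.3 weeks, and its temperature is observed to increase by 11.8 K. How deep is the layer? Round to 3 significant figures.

143 m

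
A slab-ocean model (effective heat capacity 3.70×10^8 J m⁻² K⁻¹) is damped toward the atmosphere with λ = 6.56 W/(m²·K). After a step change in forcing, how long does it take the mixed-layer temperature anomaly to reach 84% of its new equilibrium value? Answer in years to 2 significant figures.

Areal heat capacity C = 3.70×10^8 J m⁻² K⁻¹ (given).
τ = C / λ = 3.70×10^8 / 6.56 = 5.64×10^7 s.
Fraction reached: 1 − e^(−t/τ) = 0.84 ⇒ t = −τ ln(1 − 0.84) = τ × 1.83.
t = 1.03×10^8 s = 3.28 years.

3.3 years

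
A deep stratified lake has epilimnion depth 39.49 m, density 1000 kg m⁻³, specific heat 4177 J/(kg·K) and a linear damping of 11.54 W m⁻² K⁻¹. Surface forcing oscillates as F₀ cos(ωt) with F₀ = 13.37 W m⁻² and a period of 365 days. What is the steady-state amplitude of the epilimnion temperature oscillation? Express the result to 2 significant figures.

0.38 K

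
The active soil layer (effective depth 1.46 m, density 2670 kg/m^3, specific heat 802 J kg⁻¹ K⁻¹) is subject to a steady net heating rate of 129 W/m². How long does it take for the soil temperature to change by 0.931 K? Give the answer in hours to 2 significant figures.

Areal heat capacity C = ρ c_p D = 2670 × 802 × 1.46 = 3.13×10^6 J/(m²·K).
Time required: Δt = C ΔT / F = 3.13×10^6 × 0.931 / 129 = 22600 s.
In hours: 22600 s / (3600 s/hour) = 6.27 hours.

6.3 hours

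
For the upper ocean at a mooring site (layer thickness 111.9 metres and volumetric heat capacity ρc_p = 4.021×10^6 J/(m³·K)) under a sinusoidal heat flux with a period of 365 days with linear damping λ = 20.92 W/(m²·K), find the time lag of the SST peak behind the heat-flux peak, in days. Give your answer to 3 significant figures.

Areal heat capacity C = ρc_p × D = 4.021×10^6 × 111.9 = 4.50×10^8 J m⁻² K⁻¹.
ω = 2π / 3.15×10^7 s = 1.99×10^-7 s⁻¹.
Phase lag φ = arctan(Cω/λ) = arctan(89.6/20.92) = 1.34 rad.
Time lag = φ / ω = 1.34 / 1.99×10^-7 = 6.73×10^6 s = 77.9 days.

77.9 days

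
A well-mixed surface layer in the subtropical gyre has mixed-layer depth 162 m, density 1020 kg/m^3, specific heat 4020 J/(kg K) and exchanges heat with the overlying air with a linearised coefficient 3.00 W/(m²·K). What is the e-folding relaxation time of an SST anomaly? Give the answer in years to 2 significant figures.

Areal heat capacity C = ρ c_p D = 1020 × 4020 × 162 = 6.64×10^8 J/(m²·K).
Relaxation time τ = C / λ = 6.64×10^8 / 3.00 = 2.21×10^8 s.
In years: 2.21×10^8 s / (3.156×10^7 s/year) = 7.02 years.

7.0 years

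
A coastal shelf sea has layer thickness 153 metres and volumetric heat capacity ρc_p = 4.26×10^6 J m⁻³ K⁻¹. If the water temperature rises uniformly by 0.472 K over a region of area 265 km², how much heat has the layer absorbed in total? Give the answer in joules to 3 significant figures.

Areal heat capacity C = ρc_p × D = 4.26×10^6 × 153 = 6.52×10^8 J/(m²·K).
Heat per unit area: q = C ΔT = 6.52×10^8 × 0.472 = 3.08×10^8 J/m².
Total heat: Q = q × A = 3.08×10^8 × (265 × 10⁶ m²) = 8.15×10^16 J.

8.15×10^16 J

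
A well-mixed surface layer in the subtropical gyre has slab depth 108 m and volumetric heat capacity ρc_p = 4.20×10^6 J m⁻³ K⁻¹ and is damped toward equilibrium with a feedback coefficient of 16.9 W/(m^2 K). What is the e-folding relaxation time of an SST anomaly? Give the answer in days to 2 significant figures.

Areal heat capacity C = ρc_p × D = 4.20×10^6 × 108 = 4.54×10^8 J m⁻² K⁻¹.
Relaxation time τ = C / λ = 4.54×10^8 / 16.9 = 2.68×10^7 s.
In days: 2.68×10^7 s / (86400 s/day) = 311 days.

310 days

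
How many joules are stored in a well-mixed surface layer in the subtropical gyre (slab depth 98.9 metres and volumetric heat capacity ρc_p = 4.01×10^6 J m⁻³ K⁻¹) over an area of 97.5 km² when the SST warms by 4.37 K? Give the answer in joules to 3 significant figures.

Areal heat capacity C = ρc_p × D = 4.01×10^6 × 98.9 = 3.97×10^8 J m⁻² K⁻¹.
Heat per unit area: q = C ΔT = 3.97×10^8 × 4.37 = 1.73×10^9 J/m².
Total heat: Q = q × A = 1.73×10^9 × (97.5 × 10⁶ m²) = 1.69×10^17 J.

1.69×10^17 J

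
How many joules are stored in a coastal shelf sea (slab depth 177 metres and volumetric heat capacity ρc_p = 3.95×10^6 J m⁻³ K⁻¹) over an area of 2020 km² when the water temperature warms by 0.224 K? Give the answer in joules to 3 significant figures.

3.16×10^17 J

Areal heat capacity C = ρc_p × D = 3.95×10^6 × 177 = 6.99×10^8 J m⁻² K⁻¹.
Heat per unit area: q = C ΔT = 6.99×10^8 × 0.224 = 1.57×10^8 J/m².
Total heat: Q = q × A = 1.57×10^8 × (2020 × 10⁶ m²) = 3.16×10^17 J.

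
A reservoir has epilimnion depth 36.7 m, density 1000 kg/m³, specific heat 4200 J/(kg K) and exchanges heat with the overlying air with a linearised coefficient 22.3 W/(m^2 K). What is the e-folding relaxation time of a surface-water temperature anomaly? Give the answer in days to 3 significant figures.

80.0 days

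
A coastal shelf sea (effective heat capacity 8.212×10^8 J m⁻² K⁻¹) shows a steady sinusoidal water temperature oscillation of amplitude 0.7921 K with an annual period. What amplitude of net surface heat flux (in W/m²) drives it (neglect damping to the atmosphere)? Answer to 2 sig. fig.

Areal heat capacity C = 8.212×10^8 J m⁻² K⁻¹ (given).
ω = 2π / 3.15×10^7 s = 1.99×10^-7 s⁻¹.
Cω = 8.21×10^8 × 1.99×10^-7 = 164 W/(m²·K).
F₀ = A × Cω = 0.7921 × 164 = 130 W/m².

130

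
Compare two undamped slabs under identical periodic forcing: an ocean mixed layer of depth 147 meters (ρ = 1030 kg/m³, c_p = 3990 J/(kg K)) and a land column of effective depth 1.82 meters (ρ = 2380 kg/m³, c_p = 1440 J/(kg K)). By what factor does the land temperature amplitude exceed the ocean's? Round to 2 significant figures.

97

C_ocean = 1030 × 3990 × 147 = 6.04×10^8 J/(m²·K).
C_land = 2380 × 1440 × 1.82 = 6.24×10^6 J/(m²·K).
Undamped amplitude ∝ 1/C, so A_land/A_ocean = C_ocean/C_land = 96.9.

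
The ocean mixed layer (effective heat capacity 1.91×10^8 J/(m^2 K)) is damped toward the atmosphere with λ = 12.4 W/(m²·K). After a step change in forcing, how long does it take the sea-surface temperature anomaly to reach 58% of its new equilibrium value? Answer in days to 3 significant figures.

155 days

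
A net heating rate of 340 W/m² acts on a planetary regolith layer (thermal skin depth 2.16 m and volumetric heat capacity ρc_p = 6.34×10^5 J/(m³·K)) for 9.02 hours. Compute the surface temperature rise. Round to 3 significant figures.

Areal heat capacity C = ρc_p × D = 6.34×10^5 × 2.16 = 1.37×10^6 J/(m^2 K).
Net heat input Q = F Δt = 340 × (9.02 hours × 3600 s/hour) = 1.10×10^7 J/m².
ΔT = Q / C = 1.10×10^7 / 1.37×10^6 = 8.06 K.

8.06 K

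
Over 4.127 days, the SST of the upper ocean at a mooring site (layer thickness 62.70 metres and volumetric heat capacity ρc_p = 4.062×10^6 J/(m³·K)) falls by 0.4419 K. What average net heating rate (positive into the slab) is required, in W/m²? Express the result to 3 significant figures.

-316

Areal heat capacity C = ρc_p × D = 4.062×10^6 × 62.70 = 2.55×10^8 J m⁻² K⁻¹.
Required heat per unit area: Q = C ΔT = 2.55×10^8 × -0.4419 = -1.13×10^8 J/m².
Flux F = Q / Δt = -1.13×10^8 / 3.57×10^5 s = -316 W/m².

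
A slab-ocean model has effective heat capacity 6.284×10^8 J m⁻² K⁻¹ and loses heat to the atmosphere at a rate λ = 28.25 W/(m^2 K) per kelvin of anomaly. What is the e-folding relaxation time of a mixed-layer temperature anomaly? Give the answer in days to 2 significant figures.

260 days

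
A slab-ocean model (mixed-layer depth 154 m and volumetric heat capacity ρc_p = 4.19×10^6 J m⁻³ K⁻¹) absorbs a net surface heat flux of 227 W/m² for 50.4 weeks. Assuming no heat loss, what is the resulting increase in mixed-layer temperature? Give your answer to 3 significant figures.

10.7 K

Areal heat capacity C = ρc_p × D = 4.19×10^6 × 154 = 6.45×10^8 J/(m^2 K).
Net heat input Q = F Δt = 227 × (50.4 weeks × 6.048×10^5 s/week) = 6.92×10^9 J/m².
ΔT = Q / C = 6.92×10^9 / 6.45×10^8 = 10.7 K.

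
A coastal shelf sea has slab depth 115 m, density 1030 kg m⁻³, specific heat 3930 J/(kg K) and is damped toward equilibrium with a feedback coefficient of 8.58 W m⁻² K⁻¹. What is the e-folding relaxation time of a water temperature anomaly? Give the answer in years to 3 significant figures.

1.72 years

Areal heat capacity C = ρ c_p D = 1030 × 3930 × 115 = 4.66×10^8 J/(m^2 K).
Relaxation time τ = C / λ = 4.66×10^8 / 8.58 = 5.43×10^7 s.
In years: 5.43×10^7 s / (3.156×10^7 s/year) = 1.72 years.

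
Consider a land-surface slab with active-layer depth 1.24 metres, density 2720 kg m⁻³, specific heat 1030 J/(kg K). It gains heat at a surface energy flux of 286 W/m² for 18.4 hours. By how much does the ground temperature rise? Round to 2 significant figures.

5.5 K

Areal heat capacity C = ρ c_p D = 2720 × 1030 × 1.24 = 3.47×10^6 J/(m²·K).
Net heat input Q = F Δt = 286 × (18.4 hours × 3600 s/hour) = 1.89×10^7 J/m².
ΔT = Q / C = 1.89×10^7 / 3.47×10^6 = 5.45 K.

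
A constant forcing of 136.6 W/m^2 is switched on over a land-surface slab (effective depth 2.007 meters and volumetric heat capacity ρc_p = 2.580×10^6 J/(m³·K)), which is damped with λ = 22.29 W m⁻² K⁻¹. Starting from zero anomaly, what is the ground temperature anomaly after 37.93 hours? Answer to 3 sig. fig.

2.72 K

Areal heat capacity C = ρc_p × D = 2.580×10^6 × 2.007 = 5.18×10^6 J m⁻² K⁻¹.
τ = C / λ = 5.18×10^6 / 22.29 = 2.32×10^5 s.
Equilibrium anomaly ΔT_eq = F / λ = 136.6 / 22.29 = 6.13 K.
t = 37.93 hours = 1.37×10^5 s, so t/τ = 0.588.
ΔT(t) = ΔT_eq (1 − e^(−t/τ)) = 6.13 × (1 − e^−0.588) = 2.72 K.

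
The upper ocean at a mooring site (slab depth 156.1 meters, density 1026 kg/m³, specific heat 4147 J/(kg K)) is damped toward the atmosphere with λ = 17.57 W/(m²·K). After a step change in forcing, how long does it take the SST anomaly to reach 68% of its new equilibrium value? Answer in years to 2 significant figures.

Areal heat capacity C = ρ c_p D = 1026 × 4147 × 156.1 = 6.64×10^8 J m⁻² K⁻¹.
τ = C / λ = 6.64×10^8 / 17.57 = 3.78×10^7 s.
Fraction reached: 1 − e^(−t/τ) = 0.68 ⇒ t = −τ ln(1 − 0.68) = τ × 1.14.
t = 4.31×10^7 s = 1.36 years.

1.4 years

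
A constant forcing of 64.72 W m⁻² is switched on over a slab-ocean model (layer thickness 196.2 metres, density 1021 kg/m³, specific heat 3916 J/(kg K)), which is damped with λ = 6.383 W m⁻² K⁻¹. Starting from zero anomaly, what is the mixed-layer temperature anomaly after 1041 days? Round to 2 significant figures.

5.3 K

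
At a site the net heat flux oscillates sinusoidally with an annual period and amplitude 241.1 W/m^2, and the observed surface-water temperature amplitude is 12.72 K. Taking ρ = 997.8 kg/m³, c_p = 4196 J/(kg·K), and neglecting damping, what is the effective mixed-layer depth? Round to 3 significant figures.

22.7 m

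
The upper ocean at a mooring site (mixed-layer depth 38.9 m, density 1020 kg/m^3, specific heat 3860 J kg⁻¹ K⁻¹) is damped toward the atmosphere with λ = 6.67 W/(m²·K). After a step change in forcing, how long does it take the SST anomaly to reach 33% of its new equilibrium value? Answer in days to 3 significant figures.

106 days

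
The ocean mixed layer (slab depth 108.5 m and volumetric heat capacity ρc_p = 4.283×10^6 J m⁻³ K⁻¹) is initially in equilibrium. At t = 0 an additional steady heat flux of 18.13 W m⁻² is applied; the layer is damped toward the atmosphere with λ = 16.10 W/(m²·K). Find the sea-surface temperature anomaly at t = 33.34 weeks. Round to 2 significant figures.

Areal heat capacity C = ρc_p × D = 4.283×10^6 × 108.5 = 4.65×10^8 J m⁻² K⁻¹.
τ = C / λ = 4.65×10^8 / 16.10 = 2.89×10^7 s.
Equilibrium anomaly ΔT_eq = F / λ = 18.13 / 16.10 = 1.13 K.
t = 33.34 weeks = 2.02×10^7 s, so t/τ = 0.699.
ΔT(t) = ΔT_eq (1 − e^(−t/τ)) = 1.13 × (1 − e^−0.699) = 0.566 K.

0.57 K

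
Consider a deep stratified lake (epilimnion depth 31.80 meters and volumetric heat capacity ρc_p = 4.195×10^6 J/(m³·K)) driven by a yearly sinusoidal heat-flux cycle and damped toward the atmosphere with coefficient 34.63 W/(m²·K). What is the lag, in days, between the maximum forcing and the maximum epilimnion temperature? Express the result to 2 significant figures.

38 days

Areal heat capacity C = ρc_p × D = 4.195×10^6 × 31.80 = 1.33×10^8 J/(m²·K).
ω = 2π / 3.15×10^7 s = 1.99×10^-7 s⁻¹.
Phase lag φ = arctan(Cω/λ) = arctan(26.6/34.63) = 0.655 rad.
Time lag = φ / ω = 0.655 / 1.99×10^-7 = 3.29×10^6 s = 38.0 days.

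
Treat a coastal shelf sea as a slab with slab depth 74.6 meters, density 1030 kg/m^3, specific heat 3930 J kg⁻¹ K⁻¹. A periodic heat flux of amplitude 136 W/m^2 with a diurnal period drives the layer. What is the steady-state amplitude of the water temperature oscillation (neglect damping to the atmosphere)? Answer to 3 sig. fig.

0.00619 K

Areal heat capacity C = ρ c_p D = 1030 × 3930 × 74.6 = 3.02×10^8 J/(m²·K).
Angular frequency ω = 2π / T = 2π / 86400 s = 7.27×10^-5 s⁻¹.
Cω = 3.02×10^8 × 7.27×10^-5 = 22000 W/(m²·K).
Amplitude A = F₀ / (Cω) = 136 / 22000 = 0.00619 K.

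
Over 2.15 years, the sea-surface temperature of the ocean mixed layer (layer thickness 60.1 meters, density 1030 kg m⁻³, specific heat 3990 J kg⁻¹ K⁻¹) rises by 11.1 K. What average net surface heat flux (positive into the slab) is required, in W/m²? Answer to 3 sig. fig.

40.4

Areal heat capacity C = ρ c_p D = 1030 × 3990 × 60.1 = 2.47×10^8 J/(m^2 K).
Required heat per unit area: Q = C ΔT = 2.47×10^8 × 11.1 = 2.74×10^9 J/m².
Flux F = Q / Δt = 2.74×10^9 / 6.78×10^7 s = 40.4 W/m².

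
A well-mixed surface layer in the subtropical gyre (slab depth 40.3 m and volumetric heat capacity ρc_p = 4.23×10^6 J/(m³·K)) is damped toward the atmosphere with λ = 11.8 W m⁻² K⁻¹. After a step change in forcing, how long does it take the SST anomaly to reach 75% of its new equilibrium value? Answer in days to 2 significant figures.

230 days

Areal heat capacity C = ρc_p × D = 4.23×10^6 × 40.3 = 1.70×10^8 J m⁻² K⁻¹.
τ = C / λ = 1.70×10^8 / 11.8 = 1.44×10^7 s.
Fraction reached: 1 − e^(−t/τ) = 0.75 ⇒ t = −τ ln(1 − 0.75) = τ × 1.39.
t = 2.00×10^7 s = 232 days.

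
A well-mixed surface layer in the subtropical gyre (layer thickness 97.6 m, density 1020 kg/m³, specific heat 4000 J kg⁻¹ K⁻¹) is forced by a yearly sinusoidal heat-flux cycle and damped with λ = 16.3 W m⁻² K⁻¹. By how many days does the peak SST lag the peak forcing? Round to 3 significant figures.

79.5 days

Areal heat capacity C = ρ c_p D = 1020 × 4000 × 97.6 = 3.98×10^8 J/(m^2 K).
ω = 2π / 3.15×10^7 s = 1.99×10^-7 s⁻¹.
Phase lag φ = arctan(Cω/λ) = arctan(79.3/16.3) = 1.37 rad.
Time lag = φ / ω = 1.37 / 1.99×10^-7 = 6.87×10^6 s = 79.5 days.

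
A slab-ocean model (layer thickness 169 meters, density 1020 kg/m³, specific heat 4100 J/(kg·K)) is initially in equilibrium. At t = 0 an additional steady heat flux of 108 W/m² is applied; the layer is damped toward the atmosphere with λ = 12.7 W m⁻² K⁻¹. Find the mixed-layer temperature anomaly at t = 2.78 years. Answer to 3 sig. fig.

6.75 K

Areal heat capacity C = ρ c_p D = 1020 × 4100 × 169 = 7.07×10^8 J/(m^2 K).
τ = C / λ = 7.07×10^8 / 12.7 = 5.57×10^7 s.
Equilibrium anomaly ΔT_eq = F / λ = 108 / 12.7 = 8.50 K.
t = 2.78 years = 8.77×10^7 s, so t/τ = 1.58.
ΔT(t) = ΔT_eq (1 − e^(−t/τ)) = 8.50 × (1 − e^−1.58) = 6.75 K.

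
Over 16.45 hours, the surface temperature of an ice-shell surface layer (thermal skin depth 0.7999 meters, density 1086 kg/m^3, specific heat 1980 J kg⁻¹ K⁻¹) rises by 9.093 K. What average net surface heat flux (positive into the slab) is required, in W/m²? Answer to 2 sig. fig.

Areal heat capacity C = ρ c_p D = 1086 × 1980 × 0.7999 = 1.72×10^6 J m⁻² K⁻¹.
Required heat per unit area: Q = C ΔT = 1.72×10^6 × 9.093 = 1.56×10^7 J/m².
Flux F = Q / Δt = 1.56×10^7 / 59200 s = 264 W/m².

260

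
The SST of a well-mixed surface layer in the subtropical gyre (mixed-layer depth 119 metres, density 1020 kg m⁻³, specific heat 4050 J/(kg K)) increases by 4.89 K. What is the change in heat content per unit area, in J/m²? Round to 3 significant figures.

2.40×10^9

Areal heat capacity C = ρ c_p D = 1020 × 4050 × 119 = 4.92×10^8 J/(m^2 K).
ΔQ = C ΔT = 4.92×10^8 × 4.89 = 2.40×10^9 J/m².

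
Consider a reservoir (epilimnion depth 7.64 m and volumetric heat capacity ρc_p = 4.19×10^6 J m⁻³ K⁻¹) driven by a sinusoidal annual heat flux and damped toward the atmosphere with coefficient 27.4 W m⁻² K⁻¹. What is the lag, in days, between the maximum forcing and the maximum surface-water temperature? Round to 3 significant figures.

Areal heat capacity C = ρc_p × D = 4.19×10^6 × 7.64 = 3.20×10^7 J/(m²·K).
ω = 2π / 3.15×10^7 s = 1.99×10^-7 s⁻¹.
Phase lag φ = arctan(Cω/λ) = arctan(6.38/27.4) = 0.229 rad.
Time lag = φ / ω = 0.229 / 1.99×10^-7 = 1.15×10^6 s = 13.3 days.

13.3 days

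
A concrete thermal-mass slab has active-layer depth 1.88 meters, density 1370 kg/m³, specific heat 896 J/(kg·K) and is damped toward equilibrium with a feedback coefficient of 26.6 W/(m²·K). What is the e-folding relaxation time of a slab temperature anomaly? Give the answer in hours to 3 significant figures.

Areal heat capacity C = ρ c_p D = 1370 × 896 × 1.88 = 2.31×10^6 J m⁻² K⁻¹.
Relaxation time τ = C / λ = 2.31×10^6 / 26.6 = 86800 s.
In hours: 86800 s / (3600 s/hour) = 24.1 hours.

24.1 hours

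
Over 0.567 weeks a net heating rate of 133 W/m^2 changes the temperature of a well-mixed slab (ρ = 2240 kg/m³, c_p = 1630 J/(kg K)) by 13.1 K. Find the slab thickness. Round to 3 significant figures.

0.954 m

Heat input Q = F Δt = 133 × 3.43×10^5 s = 4.56×10^7 J/m².
Required areal heat capacity C = Q / ΔT = 3.48×10^6 J/(m²·K).
Depth D = C / (ρ c_p) = 3.48×10^6 / (2240 × 1630) = 0.954 m.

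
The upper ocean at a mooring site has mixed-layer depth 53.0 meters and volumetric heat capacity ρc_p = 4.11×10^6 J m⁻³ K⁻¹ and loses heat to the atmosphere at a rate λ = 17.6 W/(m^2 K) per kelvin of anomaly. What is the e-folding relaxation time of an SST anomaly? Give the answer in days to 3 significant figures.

Areal heat capacity C = ρc_p × D = 4.11×10^6 × 53.0 = 2.18×10^8 J m⁻² K⁻¹.
Relaxation time τ = C / λ = 2.18×10^8 / 17.6 = 1.24×10^7 s.
In days: 1.24×10^7 s / (86400 s/day) = 143 days.

143 days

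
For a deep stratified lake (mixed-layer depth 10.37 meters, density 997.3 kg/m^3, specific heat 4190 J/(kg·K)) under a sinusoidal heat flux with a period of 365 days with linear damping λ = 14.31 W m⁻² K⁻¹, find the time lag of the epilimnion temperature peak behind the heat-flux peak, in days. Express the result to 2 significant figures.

Areal heat capacity C = ρ c_p D = 997.3 × 4190 × 10.37 = 4.33×10^7 J/(m²·K).
ω = 2π / 3.15×10^7 s = 1.99×10^-7 s⁻¹.
Phase lag φ = arctan(Cω/λ) = arctan(8.63/14.31) = 0.543 rad.
Time lag = φ / ω = 0.543 / 1.99×10^-7 = 2.72×10^6 s = 31.5 days.

32 days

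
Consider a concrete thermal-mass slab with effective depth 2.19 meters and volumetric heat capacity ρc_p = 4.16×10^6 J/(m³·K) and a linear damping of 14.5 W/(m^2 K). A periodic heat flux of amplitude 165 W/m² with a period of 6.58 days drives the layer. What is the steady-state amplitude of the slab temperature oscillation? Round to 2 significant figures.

Areal heat capacity C = ρc_p × D = 4.16×10^6 × 2.19 = 9.11×10^6 J/(m²·K).
Angular frequency ω = 2π / T = 2π / 5.69×10^5 s = 1.11×10^-5 s⁻¹.
√((Cω)² + λ²) = √((101)² + 14.5²) = 102 W/(m²·K).
Amplitude A = F₀ / √((Cω)²+λ²) = 165 / 102 = 1.62 K.

1.6 K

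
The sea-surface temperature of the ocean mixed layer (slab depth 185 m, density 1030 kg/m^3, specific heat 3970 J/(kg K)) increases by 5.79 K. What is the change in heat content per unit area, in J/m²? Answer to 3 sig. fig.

4.38×10^9

Areal heat capacity C = ρ c_p D = 1030 × 3970 × 185 = 7.56×10^8 J/(m²·K).
ΔQ = C ΔT = 7.56×10^8 × 5.79 = 4.38×10^9 J/m².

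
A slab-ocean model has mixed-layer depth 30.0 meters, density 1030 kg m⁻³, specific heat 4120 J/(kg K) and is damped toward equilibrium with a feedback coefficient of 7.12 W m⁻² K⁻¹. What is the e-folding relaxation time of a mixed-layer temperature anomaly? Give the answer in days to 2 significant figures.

210 days

Areal heat capacity C = ρ c_p D = 1030 × 4120 × 30.0 = 1.27×10^8 J/(m^2 K).
Relaxation time τ = C / λ = 1.27×10^8 / 7.12 = 1.79×10^7 s.
In days: 1.79×10^7 s / (86400 s/day) = 207 days.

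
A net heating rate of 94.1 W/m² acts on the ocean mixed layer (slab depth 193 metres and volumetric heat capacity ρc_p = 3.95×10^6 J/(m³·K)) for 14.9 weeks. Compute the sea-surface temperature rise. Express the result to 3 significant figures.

Areal heat capacity C = ρc_p × D = 3.95×10^6 × 193 = 7.62×10^8 J/(m^2 K).
Net heat input Q = F Δt = 94.1 × (14.9 weeks × 6.048×10^5 s/week) = 8.48×10^8 J/m².
ΔT = Q / C = 8.48×10^8 / 7.62×10^8 = 1.11 K.

1.11 K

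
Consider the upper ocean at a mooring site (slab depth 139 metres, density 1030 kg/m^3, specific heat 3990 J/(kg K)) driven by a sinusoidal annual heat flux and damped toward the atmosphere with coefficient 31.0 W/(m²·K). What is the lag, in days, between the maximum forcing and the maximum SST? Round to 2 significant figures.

76 days

Areal heat capacity C = ρ c_p D = 1030 × 3990 × 139 = 5.71×10^8 J/(m^2 K).
ω = 2π / 3.15×10^7 s = 1.99×10^-7 s⁻¹.
Phase lag φ = arctan(Cω/λ) = arctan(114/31.0) = 1.30 rad.
Time lag = φ / ω = 1.30 / 1.99×10^-7 = 6.55×10^6 s = 75.8 days.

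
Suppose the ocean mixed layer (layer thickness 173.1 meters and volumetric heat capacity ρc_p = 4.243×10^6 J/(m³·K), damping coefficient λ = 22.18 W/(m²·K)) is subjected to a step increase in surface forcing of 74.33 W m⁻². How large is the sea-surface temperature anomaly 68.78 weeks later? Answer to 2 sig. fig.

2.4 K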